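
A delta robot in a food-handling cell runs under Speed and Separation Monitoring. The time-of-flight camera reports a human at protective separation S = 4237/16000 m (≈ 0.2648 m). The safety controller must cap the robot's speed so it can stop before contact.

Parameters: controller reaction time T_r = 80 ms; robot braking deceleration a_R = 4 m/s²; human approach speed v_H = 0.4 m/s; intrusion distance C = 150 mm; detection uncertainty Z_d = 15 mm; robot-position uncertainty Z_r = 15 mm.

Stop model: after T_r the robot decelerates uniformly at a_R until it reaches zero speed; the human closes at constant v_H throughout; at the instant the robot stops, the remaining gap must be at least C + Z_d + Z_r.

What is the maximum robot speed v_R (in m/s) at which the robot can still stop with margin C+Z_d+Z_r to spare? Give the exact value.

v_R_max = 1/4 m/s = 0.2500 m/s

quadratic (1/8)·v² + (9/50)·v + (-169/3200) = 0
  disc = (9/50)² − 4·(1/8)·(-169/3200) = 9409/160000 ; √disc = 97/400
  v_R = (−(9/50) + 97/400) / (2·(1/8)) = 1/4 m/s
check:
stop time T_s = (1/4)/4 = 0.0625 s
robot in T_r: 0.2500·0.0800 = 0.0200 m
robot covers 0.2500·0.0625 − ½·4.0000·0.0625² = 0.0078 m while stopping
human closes 0.4000·0.1425 = 0.0570 m
C+Z_d+Z_r = 0.1500+0.0150+0.0150 = 0.1800 m
sum ≈ 0.0200+0.0078+0.0570+0.1800 ≈ 0.2648 m = S ✓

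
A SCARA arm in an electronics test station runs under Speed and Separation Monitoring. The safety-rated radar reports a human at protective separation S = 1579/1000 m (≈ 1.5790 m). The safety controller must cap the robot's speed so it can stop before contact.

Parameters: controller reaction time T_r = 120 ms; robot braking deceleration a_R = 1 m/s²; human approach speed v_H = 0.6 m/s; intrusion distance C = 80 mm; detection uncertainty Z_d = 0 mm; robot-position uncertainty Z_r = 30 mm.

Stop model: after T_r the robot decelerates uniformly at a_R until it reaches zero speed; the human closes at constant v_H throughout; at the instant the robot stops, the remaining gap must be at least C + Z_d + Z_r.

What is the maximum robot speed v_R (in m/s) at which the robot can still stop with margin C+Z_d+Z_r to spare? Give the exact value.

v_R_max = 11/10 m/s = 1.1000 m/s

collect terms ⇒ (1/2)·v_R² + (18/25)·v_R + (-1397/1000) = 0
  disc = (18/25)² − 4·(1/2)·(-1397/1000) = 8281/2500 ; √disc = 91/50
  v_R = (−(18/25) + 91/50) / (2·(1/2)) = 11/10 m/s
check:
stop time T_s = (11/10)/1 = 1.1000 s
robot covers v_R·T_r = 1.1000·0.1200 = 0.1320 m before braking
robot under decel: 1.1000²/(2·1.0000) = 0.6050 m
human over T_r+T_s: 0.6000·(0.1200+1.1000) = 0.7320 m
margins: 0.0800+0.0000+0.0300 = 0.1100 m
sum ≈ 0.1320+0.6050+0.7320+0.1100 ≈ 1.5790 m = S ✓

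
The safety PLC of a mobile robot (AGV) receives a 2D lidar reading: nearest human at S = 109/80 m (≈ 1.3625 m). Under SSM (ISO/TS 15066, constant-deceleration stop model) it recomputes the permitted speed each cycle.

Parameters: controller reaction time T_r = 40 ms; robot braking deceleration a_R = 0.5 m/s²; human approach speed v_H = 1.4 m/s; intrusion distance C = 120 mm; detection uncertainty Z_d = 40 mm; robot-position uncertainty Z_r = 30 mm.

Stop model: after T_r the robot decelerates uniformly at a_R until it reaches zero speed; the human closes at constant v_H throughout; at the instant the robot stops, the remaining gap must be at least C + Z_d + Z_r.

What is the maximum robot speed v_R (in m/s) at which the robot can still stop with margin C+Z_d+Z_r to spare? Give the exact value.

at the boundary: (1)·v² + (71/25)·v + (-2233/2000) = 0
  disc = (71/25)² − 4·(1)·(-2233/2000) = 31329/2500 ; √disc = 177/50
  v_R = (−(71/25) + 177/50) / (2·(1)) = 7/20 m/s
check:
braking lasts T_s = (7/20)/(1/2) = 0.7000 s
robot covers v_R·T_r = 0.3500·0.0400 = 0.0140 m before braking
braking distance = 0.3500²/(2·0.5000) = 0.1225 m
person approaches 1.4000·(0.0400+0.7000) = 1.0360 m
margins: 0.1200+0.0400+0.0300 = 0.1900 m
sum ≈ 0.0140+0.1225+1.0360+0.1900 ≈ 1.3625 m = S ✓

v_R_max = 7/20 m/s = 0.3500 m/s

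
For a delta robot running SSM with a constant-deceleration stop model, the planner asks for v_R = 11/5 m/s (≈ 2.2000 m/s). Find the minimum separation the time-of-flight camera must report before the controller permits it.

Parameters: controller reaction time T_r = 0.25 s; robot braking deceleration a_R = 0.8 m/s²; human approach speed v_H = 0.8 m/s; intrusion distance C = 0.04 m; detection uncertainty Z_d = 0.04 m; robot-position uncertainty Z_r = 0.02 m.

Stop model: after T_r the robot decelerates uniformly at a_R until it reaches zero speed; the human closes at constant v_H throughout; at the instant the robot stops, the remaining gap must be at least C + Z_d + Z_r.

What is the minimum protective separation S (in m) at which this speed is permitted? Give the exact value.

stop time T_s = (11/5)/(4/5) = 2.7500 s
reaction-phase robot travel = 2.2000·0.2500 = 0.5500 m
robot covers 2.2000·2.7500 − ½·0.8000·2.7500² = 3.0250 m while stopping
human over T_r+T_s: 0.8000·(0.2500+2.7500) = 2.4000 m
C+Z_d+Z_r = 0.0400+0.0400+0.0200 = 0.1000 m
S_min ≈ 0.5500+3.0250+2.4000+0.1000  ⇒  S_min = 243/40 m

S_min = 243/40 m = 6.0750 m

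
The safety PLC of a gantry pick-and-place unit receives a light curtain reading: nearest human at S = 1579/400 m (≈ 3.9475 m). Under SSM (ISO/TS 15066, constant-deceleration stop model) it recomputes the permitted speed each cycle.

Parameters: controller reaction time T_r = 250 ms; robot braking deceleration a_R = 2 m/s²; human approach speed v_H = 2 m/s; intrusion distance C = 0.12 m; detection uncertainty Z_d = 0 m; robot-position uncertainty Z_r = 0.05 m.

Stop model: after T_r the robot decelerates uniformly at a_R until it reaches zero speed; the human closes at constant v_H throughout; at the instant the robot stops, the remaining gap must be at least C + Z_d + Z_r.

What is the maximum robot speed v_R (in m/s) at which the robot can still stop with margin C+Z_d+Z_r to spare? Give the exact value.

v_R_max = 19/10 m/s = 1.9000 m/s

at the boundary: (1/4)·v² + (5/4)·v + (-1311/400) = 0
  disc = (5/4)² − 4·(1/4)·(-1311/400) = 121/25 ; √disc = 11/5
  v_R = (−(5/4) + 11/5) / (2·(1/4)) = 19/10 m/s
check:
T_s = v_R/a_R = (19/10)/2 = 0.9500 s
robot in T_r: 1.9000·0.2500 = 0.4750 m
braking distance = 1.9000²/(2·2.0000) = 0.9025 m
human over T_r+T_s: 2.0000·(0.2500+0.9500) = 2.4000 m
residual clearance needed = 0.1200+0.0000+0.0500 = 0.1700 m
sum ≈ 0.4750+0.9025+2.4000+0.1700 ≈ 3.9475 m = S ✓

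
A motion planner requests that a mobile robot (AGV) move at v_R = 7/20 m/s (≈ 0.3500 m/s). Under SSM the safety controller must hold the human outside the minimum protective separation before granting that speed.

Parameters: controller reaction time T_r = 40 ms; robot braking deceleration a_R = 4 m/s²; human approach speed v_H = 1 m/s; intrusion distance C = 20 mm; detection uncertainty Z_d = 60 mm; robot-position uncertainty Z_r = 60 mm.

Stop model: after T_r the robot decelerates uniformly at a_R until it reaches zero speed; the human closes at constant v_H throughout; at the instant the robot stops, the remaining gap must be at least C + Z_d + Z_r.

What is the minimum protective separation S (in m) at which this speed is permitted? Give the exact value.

S_min = 4749/16000 m = 0.2968 m

T_s = v_R/a_R = (7/20)/4 = 0.0875 s
reaction-phase robot travel = 0.3500·0.0400 = 0.0140 m
robot under decel: 0.3500²/(2·4.0000) = 0.0153 m
person approaches 1.0000·(0.0400+0.0875) = 0.1275 m
margins: 0.0200+0.0600+0.0600 = 0.1400 m
S_min ≈ 0.0140+0.0153+0.1275+0.1400  ⇒  S_min = 4749/16000 m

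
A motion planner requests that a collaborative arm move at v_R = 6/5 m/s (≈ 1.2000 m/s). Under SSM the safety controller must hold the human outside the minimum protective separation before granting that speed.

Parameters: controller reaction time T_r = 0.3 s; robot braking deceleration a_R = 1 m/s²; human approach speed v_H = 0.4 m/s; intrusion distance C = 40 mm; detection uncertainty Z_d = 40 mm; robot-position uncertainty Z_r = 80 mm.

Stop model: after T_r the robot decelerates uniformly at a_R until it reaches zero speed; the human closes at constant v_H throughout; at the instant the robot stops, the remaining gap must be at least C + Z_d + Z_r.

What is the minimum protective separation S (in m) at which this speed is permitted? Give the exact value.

S_min = 46/25 m = 1.8400 m

T_s = v_R/a_R = (6/5)/1 = 1.2000 s
robot covers v_R·T_r = 1.2000·0.3000 = 0.3600 m before braking
robot under decel: 1.2000²/(2·1.0000) = 0.7200 m
person approaches 0.4000·(0.3000+1.2000) = 0.6000 m
residual clearance needed = 0.0400+0.0400+0.0800 = 0.1600 m
S_min ≈ 0.3600+0.7200+0.6000+0.1600  ⇒  S_min = 46/25 m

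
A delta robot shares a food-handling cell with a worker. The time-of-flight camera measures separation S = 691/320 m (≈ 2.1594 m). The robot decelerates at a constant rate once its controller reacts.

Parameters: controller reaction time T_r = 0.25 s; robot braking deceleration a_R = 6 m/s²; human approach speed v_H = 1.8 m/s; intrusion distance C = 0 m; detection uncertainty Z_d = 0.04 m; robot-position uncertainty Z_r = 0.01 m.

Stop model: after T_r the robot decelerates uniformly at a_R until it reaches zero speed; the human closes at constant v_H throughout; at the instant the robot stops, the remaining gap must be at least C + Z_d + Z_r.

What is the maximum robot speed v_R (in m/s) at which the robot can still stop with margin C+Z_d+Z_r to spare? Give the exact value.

collect terms ⇒ (1/12)·v_R² + (11/20)·v_R + (-531/320) = 0
  disc = (11/20)² − 4·(1/12)·(-531/320) = 1369/1600 ; √disc = 37/40
  v_R = (−(11/20) + 37/40) / (2·(1/12)) = 9/4 m/s
check:
stop time T_s = (9/4)/6 = 0.3750 s
robot covers v_R·T_r = 2.2500·0.2500 = 0.5625 m before braking
robot under decel: 2.2500²/(2·6.0000) = 0.4219 m
human closes 1.8000·0.6250 = 1.1250 m
C+Z_d+Z_r = 0.0000+0.0400+0.0100 = 0.0500 m
sum ≈ 0.5625+0.4219+1.1250+0.0500 ≈ 2.1594 m = S ✓

v_R_max = 9/4 m/s = 2.2500 m/s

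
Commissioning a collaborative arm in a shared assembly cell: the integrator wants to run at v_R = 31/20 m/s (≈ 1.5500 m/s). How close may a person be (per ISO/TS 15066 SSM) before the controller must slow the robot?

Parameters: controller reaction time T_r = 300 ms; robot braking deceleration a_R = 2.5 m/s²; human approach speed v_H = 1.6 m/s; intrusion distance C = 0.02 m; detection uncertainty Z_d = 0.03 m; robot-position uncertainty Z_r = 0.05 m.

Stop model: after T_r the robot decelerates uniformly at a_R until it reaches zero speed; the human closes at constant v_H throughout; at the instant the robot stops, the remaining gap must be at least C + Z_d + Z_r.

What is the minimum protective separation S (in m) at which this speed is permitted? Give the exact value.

braking lasts T_s = (31/20)/(5/2) = 0.6200 s
robot covers v_R·T_r = 1.5500·0.3000 = 0.4650 m before braking
robot covers 1.5500·0.6200 − ½·2.5000·0.6200² = 0.4805 m while stopping
person approaches 1.6000·(0.3000+0.6200) = 1.4720 m
residual clearance needed = 0.0200+0.0300+0.0500 = 0.1000 m
S_min ≈ 0.4650+0.4805+1.4720+0.1000  ⇒  S_min = 1007/400 m

S_min = 1007/400 m = 2.5175 m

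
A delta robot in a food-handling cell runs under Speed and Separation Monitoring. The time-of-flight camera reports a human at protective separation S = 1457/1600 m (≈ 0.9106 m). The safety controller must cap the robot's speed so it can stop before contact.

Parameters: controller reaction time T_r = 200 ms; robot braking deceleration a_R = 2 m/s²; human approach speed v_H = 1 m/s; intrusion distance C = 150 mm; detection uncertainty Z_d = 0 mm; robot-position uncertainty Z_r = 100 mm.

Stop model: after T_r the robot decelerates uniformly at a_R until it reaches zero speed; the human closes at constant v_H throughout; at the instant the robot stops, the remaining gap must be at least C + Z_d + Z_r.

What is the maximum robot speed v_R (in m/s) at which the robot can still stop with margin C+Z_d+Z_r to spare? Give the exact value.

v_R_max = 11/20 m/s = 0.5500 m/s

at the boundary: (1/4)·v² + (7/10)·v + (-737/1600) = 0
  disc = (7/10)² − 4·(1/4)·(-737/1600) = 1521/1600 ; √disc = 39/40
  v_R = (−(7/10) + 39/40) / (2·(1/4)) = 11/20 m/s
check:
braking lasts T_s = (11/20)/2 = 0.2750 s
robot in T_r: 0.5500·0.2000 = 0.1100 m
robot under decel: 0.5500²/(2·2.0000) = 0.0756 m
human over T_r+T_s: 1.0000·(0.2000+0.2750) = 0.4750 m
C+Z_d+Z_r = 0.1500+0.0000+0.1000 = 0.2500 m
sum ≈ 0.1100+0.0756+0.4750+0.2500 ≈ 0.9106 m = S ✓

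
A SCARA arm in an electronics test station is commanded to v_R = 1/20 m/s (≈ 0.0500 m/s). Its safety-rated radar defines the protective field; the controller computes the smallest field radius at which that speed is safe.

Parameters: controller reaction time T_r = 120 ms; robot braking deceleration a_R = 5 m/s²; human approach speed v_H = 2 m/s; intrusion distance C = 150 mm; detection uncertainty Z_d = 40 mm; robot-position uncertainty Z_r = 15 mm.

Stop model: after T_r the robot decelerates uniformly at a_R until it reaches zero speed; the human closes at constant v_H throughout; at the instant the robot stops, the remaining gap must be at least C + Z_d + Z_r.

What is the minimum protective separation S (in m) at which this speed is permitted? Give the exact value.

braking lasts T_s = (1/20)/5 = 0.0100 s
robot covers v_R·T_r = 0.0500·0.1200 = 0.0060 m before braking
robot covers 0.0500·0.0100 − ½·5.0000·0.0100² = 0.0003 m while stopping
human over T_r+T_s: 2.0000·(0.1200+0.0100) = 0.2600 m
margins: 0.1500+0.0400+0.0150 = 0.2050 m
S_min ≈ 0.0060+0.0003+0.2600+0.2050  ⇒  S_min = 377/800 m

S_min = 377/800 m = 0.4713 m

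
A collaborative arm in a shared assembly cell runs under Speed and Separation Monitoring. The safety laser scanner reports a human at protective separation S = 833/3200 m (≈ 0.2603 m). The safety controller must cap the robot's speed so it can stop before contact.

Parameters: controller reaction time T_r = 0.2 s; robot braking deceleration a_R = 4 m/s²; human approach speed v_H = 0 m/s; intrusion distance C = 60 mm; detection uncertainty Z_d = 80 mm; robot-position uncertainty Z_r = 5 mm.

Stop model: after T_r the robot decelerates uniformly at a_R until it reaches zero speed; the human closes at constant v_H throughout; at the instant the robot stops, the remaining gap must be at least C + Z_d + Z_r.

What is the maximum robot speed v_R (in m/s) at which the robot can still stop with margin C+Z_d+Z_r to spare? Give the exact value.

v_R_max = 9/20 m/s = 0.4500 m/s

quadratic (1/8)·v² + (1/5)·v + (-369/3200) = 0
  disc = (1/5)² − 4·(1/8)·(-369/3200) = 25/256 ; √disc = 5/16
  v_R = (−(1/5) + 5/16) / (2·(1/8)) = 9/20 m/s
check:
stop time T_s = (9/20)/4 = 0.1125 s
robot covers v_R·T_r = 0.4500·0.2000 = 0.0900 m before braking
braking distance = 0.4500²/(2·4.0000) = 0.0253 m
person approaches 0.0000·(0.2000+0.1125) = 0.0000 m
C+Z_d+Z_r = 0.0600+0.0800+0.0050 = 0.1450 m
sum ≈ 0.0900+0.0253+0.0000+0.1450 ≈ 0.2603 m = S ✓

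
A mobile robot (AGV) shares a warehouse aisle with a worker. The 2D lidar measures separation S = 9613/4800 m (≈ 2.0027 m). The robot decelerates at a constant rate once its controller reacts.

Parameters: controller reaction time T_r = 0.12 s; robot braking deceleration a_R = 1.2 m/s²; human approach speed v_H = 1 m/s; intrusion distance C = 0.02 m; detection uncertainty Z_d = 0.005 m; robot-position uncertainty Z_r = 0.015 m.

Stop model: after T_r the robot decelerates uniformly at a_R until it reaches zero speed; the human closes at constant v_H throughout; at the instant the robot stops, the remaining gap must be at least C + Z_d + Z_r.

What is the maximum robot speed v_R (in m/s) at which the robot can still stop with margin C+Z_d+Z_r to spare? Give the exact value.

v_R_max = 5/4 m/s = 1.2500 m/s

at the boundary: (5/12)·v² + (143/150)·v + (-1769/960) = 0
  disc = (143/150)² − 4·(5/12)·(-1769/960) = 159201/40000 ; √disc = 399/200
  v_R = (−(143/150) + 399/200) / (2·(5/12)) = 5/4 m/s
check:
braking lasts T_s = (5/4)/(6/5) = 1.0417 s
robot covers v_R·T_r = 1.2500·0.1200 = 0.1500 m before braking
robot covers 1.2500·1.0417 − ½·1.2000·1.0417² = 0.6510 m while stopping
human over T_r+T_s: 1.0000·(0.1200+1.0417) = 1.1617 m
margins: 0.0200+0.0050+0.0150 = 0.0400 m
sum ≈ 0.1500+0.6510+1.1617+0.0400 ≈ 2.0027 m = S ✓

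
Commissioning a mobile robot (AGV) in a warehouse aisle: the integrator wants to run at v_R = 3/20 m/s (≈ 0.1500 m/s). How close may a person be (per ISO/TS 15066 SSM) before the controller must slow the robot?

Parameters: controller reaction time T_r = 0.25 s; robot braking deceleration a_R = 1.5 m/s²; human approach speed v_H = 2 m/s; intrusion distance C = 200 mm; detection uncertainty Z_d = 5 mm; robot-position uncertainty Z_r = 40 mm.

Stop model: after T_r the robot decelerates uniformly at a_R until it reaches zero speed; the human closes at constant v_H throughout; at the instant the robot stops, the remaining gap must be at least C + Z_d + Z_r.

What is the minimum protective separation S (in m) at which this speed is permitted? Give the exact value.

S_min = 99/100 m = 0.9900 m

braking lasts T_s = (3/20)/(3/2) = 0.1000 s
robot in T_r: 0.1500·0.2500 = 0.0375 m
robot under decel: 0.1500²/(2·1.5000) = 0.0075 m
human closes 2.0000·0.3500 = 0.7000 m
residual clearance needed = 0.2000+0.0050+0.0400 = 0.2450 m
S_min ≈ 0.0375+0.0075+0.7000+0.2450  ⇒  S_min = 99/100 m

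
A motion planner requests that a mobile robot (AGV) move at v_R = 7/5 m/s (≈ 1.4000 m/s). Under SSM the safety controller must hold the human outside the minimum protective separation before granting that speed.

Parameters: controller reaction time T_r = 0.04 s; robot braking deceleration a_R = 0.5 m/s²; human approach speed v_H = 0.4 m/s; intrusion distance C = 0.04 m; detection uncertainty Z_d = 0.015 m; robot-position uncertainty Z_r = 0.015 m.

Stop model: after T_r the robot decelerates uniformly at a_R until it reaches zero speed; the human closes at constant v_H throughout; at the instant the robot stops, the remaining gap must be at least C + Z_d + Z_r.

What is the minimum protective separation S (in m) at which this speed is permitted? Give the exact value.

S_min = 1611/500 m = 3.2220 m

T_s = v_R/a_R = (7/5)/(1/2) = 2.8000 s
robot in T_r: 1.4000·0.0400 = 0.0560 m
braking distance = 1.4000²/(2·0.5000) = 1.9600 m
human over T_r+T_s: 0.4000·(0.0400+2.8000) = 1.1360 m
residual clearance needed = 0.0400+0.0150+0.0150 = 0.0700 m
S_min ≈ 0.0560+1.9600+1.1360+0.0700  ⇒  S_min = 1611/500 m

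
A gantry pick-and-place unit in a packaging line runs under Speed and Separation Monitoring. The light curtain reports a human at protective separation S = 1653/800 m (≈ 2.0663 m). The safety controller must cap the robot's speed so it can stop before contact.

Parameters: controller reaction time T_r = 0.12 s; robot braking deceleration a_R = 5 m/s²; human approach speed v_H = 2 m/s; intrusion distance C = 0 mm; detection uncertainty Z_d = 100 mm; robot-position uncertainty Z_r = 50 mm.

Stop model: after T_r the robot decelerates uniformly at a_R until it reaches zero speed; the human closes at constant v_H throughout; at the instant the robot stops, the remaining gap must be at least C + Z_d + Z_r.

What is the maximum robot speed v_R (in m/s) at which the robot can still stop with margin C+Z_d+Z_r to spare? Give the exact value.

at the boundary: (1/10)·v² + (13/25)·v + (-1341/800) = 0
  disc = (13/25)² − 4·(1/10)·(-1341/800) = 9409/10000 ; √disc = 97/100
  v_R = (−(13/25) + 97/100) / (2·(1/10)) = 9/4 m/s
check:
stop time T_s = (9/4)/5 = 0.4500 s
reaction-phase robot travel = 2.2500·0.1200 = 0.2700 m
braking distance = 2.2500²/(2·5.0000) = 0.5062 m
human closes 2.0000·0.5700 = 1.1400 m
residual clearance needed = 0.0000+0.1000+0.0500 = 0.1500 m
sum ≈ 0.2700+0.5062+1.1400+0.1500 ≈ 2.0663 m = S ✓

v_R_max = 9/4 m/s = 2.2500 m/s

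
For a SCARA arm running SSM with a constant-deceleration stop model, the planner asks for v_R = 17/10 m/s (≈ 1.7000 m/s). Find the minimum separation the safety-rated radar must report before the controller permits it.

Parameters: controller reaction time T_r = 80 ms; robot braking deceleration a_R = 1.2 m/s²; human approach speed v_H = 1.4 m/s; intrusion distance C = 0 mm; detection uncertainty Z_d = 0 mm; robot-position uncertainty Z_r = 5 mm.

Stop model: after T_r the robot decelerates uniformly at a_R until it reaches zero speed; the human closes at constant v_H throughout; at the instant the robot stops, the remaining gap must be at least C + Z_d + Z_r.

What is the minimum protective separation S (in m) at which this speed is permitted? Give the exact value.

stop time T_s = (17/10)/(6/5) = 1.4167 s
robot in T_r: 1.7000·0.0800 = 0.1360 m
robot covers 1.7000·1.4167 − ½·1.2000·1.4167² = 1.2042 m while stopping
human closes 1.4000·1.4967 = 2.0953 m
margins: 0.0000+0.0000+0.0050 = 0.0050 m
S_min ≈ 0.1360+1.2042+2.0953+0.0050  ⇒  S_min = 6881/2000 m

S_min = 6881/2000 m = 3.4405 m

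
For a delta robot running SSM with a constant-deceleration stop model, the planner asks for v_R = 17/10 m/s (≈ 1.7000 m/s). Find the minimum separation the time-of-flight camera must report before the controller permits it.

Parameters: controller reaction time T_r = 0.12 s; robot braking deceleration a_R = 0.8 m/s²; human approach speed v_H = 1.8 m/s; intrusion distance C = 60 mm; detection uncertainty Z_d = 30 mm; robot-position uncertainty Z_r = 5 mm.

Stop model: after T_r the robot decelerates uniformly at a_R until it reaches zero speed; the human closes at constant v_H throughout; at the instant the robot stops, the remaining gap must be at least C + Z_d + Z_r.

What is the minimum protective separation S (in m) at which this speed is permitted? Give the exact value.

stop time T_s = (17/10)/(4/5) = 2.1250 s
robot covers v_R·T_r = 1.7000·0.1200 = 0.2040 m before braking
robot covers 1.7000·2.1250 − ½·0.8000·2.1250² = 1.8062 m while stopping
person approaches 1.8000·(0.1200+2.1250) = 4.0410 m
residual clearance needed = 0.0600+0.0300+0.0050 = 0.0950 m
S_min ≈ 0.2040+1.8062+4.0410+0.0950  ⇒  S_min = 4917/800 m

S_min = 4917/800 m = 6.1463 m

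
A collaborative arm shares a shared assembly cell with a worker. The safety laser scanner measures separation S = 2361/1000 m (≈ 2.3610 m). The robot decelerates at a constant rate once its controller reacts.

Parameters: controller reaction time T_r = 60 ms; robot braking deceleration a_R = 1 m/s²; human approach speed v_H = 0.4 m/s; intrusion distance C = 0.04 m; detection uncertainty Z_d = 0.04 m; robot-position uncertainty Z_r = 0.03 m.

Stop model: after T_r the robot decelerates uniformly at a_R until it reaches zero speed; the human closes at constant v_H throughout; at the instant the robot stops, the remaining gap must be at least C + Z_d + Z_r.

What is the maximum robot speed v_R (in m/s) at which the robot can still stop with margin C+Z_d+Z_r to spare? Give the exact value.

v_R_max = 17/10 m/s = 1.7000 m/s

at the boundary: (1/2)·v² + (23/50)·v + (-2227/1000) = 0
  disc = (23/50)² − 4·(1/2)·(-2227/1000) = 2916/625 ; √disc = 54/25
  v_R = (−(23/50) + 54/25) / (2·(1/2)) = 17/10 m/s
check:
braking lasts T_s = (17/10)/1 = 1.7000 s
reaction-phase robot travel = 1.7000·0.0600 = 0.1020 m
robot under decel: 1.7000²/(2·1.0000) = 1.4450 m
person approaches 0.4000·(0.0600+1.7000) = 0.7040 m
C+Z_d+Z_r = 0.0400+0.0400+0.0300 = 0.1100 m
sum ≈ 0.1020+1.4450+0.7040+0.1100 ≈ 2.3610 m = S ✓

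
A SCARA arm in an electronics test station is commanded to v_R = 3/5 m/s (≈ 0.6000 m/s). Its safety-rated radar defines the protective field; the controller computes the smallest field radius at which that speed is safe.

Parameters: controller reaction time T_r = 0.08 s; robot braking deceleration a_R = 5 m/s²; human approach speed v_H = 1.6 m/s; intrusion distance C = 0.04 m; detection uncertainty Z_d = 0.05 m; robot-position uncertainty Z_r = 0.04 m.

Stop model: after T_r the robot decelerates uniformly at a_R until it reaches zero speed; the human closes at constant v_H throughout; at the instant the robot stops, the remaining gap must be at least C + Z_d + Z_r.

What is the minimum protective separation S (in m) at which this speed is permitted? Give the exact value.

S_min = 267/500 m = 0.5340 m

T_s = v_R/a_R = (3/5)/5 = 0.1200 s
robot covers v_R·T_r = 0.6000·0.0800 = 0.0480 m before braking
braking distance = 0.6000²/(2·5.0000) = 0.0360 m
human over T_r+T_s: 1.6000·(0.0800+0.1200) = 0.3200 m
residual clearance needed = 0.0400+0.0500+0.0400 = 0.1300 m
S_min ≈ 0.0480+0.0360+0.3200+0.1300  ⇒  S_min = 267/500 m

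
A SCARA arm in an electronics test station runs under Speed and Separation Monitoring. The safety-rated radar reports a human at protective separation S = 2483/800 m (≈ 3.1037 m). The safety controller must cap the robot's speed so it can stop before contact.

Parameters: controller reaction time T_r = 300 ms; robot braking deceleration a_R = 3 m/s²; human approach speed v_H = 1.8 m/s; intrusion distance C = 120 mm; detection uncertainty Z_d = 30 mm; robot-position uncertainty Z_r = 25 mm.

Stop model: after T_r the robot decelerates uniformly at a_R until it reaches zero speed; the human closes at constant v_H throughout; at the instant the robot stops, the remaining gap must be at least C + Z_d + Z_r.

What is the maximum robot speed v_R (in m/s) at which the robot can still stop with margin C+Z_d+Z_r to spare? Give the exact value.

at the boundary: (1/6)·v² + (9/10)·v + (-1911/800) = 0
  disc = (9/10)² − 4·(1/6)·(-1911/800) = 961/400 ; √disc = 31/20
  v_R = (−(9/10) + 31/20) / (2·(1/6)) = 39/20 m/s
check:
T_s = v_R/a_R = (39/20)/3 = 0.6500 s
reaction-phase robot travel = 1.9500·0.3000 = 0.5850 m
robot under decel: 1.9500²/(2·3.0000) = 0.6338 m
human closes 1.8000·0.9500 = 1.7100 m
C+Z_d+Z_r = 0.1200+0.0300+0.0250 = 0.1750 m
sum ≈ 0.5850+0.6338+1.7100+0.1750 ≈ 3.1037 m = S ✓

v_R_max = 39/20 m/s = 1.9500 m/s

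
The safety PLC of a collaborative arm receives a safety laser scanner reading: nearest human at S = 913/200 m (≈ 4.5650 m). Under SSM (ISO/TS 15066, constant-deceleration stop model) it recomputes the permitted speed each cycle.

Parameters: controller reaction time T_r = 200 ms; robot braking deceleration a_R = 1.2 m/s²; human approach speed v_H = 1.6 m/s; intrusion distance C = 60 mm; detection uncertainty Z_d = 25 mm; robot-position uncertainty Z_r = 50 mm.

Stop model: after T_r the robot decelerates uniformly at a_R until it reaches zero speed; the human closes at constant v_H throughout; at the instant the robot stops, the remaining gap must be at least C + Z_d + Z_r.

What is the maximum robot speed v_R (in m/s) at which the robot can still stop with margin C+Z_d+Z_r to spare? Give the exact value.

v_R_max = 9/5 m/s = 1.8000 m/s

collect terms ⇒ (5/12)·v_R² + (23/15)·v_R + (-411/100) = 0
  disc = (23/15)² − 4·(5/12)·(-411/100) = 8281/900 ; √disc = 91/30
  v_R = (−(23/15) + 91/30) / (2·(5/12)) = 9/5 m/s
check:
stop time T_s = (9/5)/(6/5) = 1.5000 s
robot covers v_R·T_r = 1.8000·0.2000 = 0.3600 m before braking
robot covers 1.8000·1.5000 − ½·1.2000·1.5000² = 1.3500 m while stopping
person approaches 1.6000·(0.2000+1.5000) = 2.7200 m
C+Z_d+Z_r = 0.0600+0.0250+0.0500 = 0.1350 m
sum ≈ 0.3600+1.3500+2.7200+0.1350 ≈ 4.5650 m = S ✓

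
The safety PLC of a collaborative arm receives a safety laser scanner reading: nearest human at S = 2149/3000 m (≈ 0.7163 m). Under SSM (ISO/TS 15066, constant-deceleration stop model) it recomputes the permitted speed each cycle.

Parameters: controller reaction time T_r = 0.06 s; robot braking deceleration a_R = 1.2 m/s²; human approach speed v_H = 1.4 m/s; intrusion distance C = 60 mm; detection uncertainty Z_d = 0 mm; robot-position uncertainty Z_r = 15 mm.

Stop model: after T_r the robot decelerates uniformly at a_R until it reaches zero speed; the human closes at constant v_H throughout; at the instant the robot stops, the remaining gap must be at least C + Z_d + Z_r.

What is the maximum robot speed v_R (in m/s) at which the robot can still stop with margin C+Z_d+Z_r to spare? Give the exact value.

at the boundary: (5/12)·v² + (92/75)·v + (-209/375) = 0
  disc = (92/75)² − 4·(5/12)·(-209/375) = 1521/625 ; √disc = 39/25
  v_R = (−(92/75) + 39/25) / (2·(5/12)) = 2/5 m/s
check:
braking lasts T_s = (2/5)/(6/5) = 0.3333 s
reaction-phase robot travel = 0.4000·0.0600 = 0.0240 m
braking distance = 0.4000²/(2·1.2000) = 0.0667 m
person approaches 1.4000·(0.0600+0.3333) = 0.5507 m
residual clearance needed = 0.0600+0.0000+0.0150 = 0.0750 m
sum ≈ 0.0240+0.0667+0.5507+0.0750 ≈ 0.7163 m = S ✓

v_R_max = 2/5 m/s = 0.4000 m/s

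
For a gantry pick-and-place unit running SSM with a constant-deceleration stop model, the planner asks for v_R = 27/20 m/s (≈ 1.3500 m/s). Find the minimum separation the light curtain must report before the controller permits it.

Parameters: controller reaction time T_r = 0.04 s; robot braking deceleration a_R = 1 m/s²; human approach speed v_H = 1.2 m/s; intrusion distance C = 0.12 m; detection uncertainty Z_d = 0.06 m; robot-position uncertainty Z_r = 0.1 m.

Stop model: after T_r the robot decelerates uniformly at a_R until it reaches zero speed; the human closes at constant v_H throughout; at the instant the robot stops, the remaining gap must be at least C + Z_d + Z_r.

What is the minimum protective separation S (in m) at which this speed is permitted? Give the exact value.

braking lasts T_s = (27/20)/1 = 1.3500 s
robot in T_r: 1.3500·0.0400 = 0.0540 m
robot under decel: 1.3500²/(2·1.0000) = 0.9113 m
person approaches 1.2000·(0.0400+1.3500) = 1.6680 m
C+Z_d+Z_r = 0.1200+0.0600+0.1000 = 0.2800 m
S_min ≈ 0.0540+0.9113+1.6680+0.2800  ⇒  S_min = 11653/4000 m

S_min = 11653/4000 m = 2.9133 m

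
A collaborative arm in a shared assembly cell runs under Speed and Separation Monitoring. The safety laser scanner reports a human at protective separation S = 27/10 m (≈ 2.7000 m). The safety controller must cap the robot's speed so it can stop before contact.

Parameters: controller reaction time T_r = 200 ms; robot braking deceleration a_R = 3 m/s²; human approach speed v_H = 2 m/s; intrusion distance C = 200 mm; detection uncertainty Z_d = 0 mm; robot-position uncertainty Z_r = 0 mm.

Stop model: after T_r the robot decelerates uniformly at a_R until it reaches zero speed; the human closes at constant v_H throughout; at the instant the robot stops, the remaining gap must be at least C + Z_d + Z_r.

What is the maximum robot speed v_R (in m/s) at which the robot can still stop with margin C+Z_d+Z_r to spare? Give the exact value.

v_R_max = 9/5 m/s = 1.8000 m/s

at the boundary: (1/6)·v² + (13/15)·v + (-21/10) = 0
  disc = (13/15)² − 4·(1/6)·(-21/10) = 484/225 ; √disc = 22/15
  v_R = (−(13/15) + 22/15) / (2·(1/6)) = 9/5 m/s
check:
braking lasts T_s = (9/5)/3 = 0.6000 s
robot covers v_R·T_r = 1.8000·0.2000 = 0.3600 m before braking
robot covers 1.8000·0.6000 − ½·3.0000·0.6000² = 0.5400 m while stopping
person approaches 2.0000·(0.2000+0.6000) = 1.6000 m
C+Z_d+Z_r = 0.2000+0.0000+0.0000 = 0.2000 m
sum ≈ 0.3600+0.5400+1.6000+0.2000 ≈ 2.7000 m = S ✓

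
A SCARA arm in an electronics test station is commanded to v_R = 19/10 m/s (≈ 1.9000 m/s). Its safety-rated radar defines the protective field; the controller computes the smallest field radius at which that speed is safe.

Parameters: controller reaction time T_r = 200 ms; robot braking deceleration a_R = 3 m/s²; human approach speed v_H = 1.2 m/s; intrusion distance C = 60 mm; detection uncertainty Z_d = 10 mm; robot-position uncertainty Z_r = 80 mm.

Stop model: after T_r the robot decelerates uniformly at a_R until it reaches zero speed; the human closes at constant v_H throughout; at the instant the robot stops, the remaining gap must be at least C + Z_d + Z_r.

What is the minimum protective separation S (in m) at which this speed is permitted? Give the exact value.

stop time T_s = (19/10)/3 = 0.6333 s
reaction-phase robot travel = 1.9000·0.2000 = 0.3800 m
robot under decel: 1.9000²/(2·3.0000) = 0.6017 m
human closes 1.2000·0.8333 = 1.0000 m
margins: 0.0600+0.0100+0.0800 = 0.1500 m
S_min ≈ 0.3800+0.6017+1.0000+0.1500  ⇒  S_min = 1279/600 m

S_min = 1279/600 m = 2.1317 m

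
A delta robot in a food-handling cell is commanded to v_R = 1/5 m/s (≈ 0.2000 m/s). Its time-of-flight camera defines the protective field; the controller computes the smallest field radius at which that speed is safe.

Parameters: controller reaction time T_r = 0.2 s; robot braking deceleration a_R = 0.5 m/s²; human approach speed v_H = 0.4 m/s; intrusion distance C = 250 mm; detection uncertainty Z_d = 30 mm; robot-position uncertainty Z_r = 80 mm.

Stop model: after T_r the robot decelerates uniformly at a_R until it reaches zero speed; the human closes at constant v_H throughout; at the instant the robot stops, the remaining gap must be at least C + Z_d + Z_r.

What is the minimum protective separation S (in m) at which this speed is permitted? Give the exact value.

braking lasts T_s = (1/5)/(1/2) = 0.4000 s
robot in T_r: 0.2000·0.2000 = 0.0400 m
braking distance = 0.2000²/(2·0.5000) = 0.0400 m
human over T_r+T_s: 0.4000·(0.2000+0.4000) = 0.2400 m
C+Z_d+Z_r = 0.2500+0.0300+0.0800 = 0.3600 m
S_min ≈ 0.0400+0.0400+0.2400+0.3600  ⇒  S_min = 17/25 m

S_min = 17/25 m = 0.6800 m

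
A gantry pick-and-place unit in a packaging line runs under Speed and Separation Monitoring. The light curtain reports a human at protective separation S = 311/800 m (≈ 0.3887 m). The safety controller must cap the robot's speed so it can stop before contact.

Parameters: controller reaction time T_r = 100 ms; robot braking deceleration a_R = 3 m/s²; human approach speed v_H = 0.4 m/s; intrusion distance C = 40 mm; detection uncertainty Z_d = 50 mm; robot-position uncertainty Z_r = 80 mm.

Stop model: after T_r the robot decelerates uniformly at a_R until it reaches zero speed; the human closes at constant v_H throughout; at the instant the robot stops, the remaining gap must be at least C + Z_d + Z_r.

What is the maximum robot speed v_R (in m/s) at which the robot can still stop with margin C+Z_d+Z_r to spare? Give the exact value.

v_R_max = 11/20 m/s = 0.5500 m/s

collect terms ⇒ (1/6)·v_R² + (7/30)·v_R + (-143/800) = 0
  disc = (7/30)² − 4·(1/6)·(-143/800) = 25/144 ; √disc = 5/12
  v_R = (−(7/30) + 5/12) / (2·(1/6)) = 11/20 m/s
check:
stop time T_s = (11/20)/3 = 0.1833 s
robot in T_r: 0.5500·0.1000 = 0.0550 m
robot under decel: 0.5500²/(2·3.0000) = 0.0504 m
human over T_r+T_s: 0.4000·(0.1000+0.1833) = 0.1133 m
residual clearance needed = 0.0400+0.0500+0.0800 = 0.1700 m
sum ≈ 0.0550+0.0504+0.1133+0.1700 ≈ 0.3887 m = S ✓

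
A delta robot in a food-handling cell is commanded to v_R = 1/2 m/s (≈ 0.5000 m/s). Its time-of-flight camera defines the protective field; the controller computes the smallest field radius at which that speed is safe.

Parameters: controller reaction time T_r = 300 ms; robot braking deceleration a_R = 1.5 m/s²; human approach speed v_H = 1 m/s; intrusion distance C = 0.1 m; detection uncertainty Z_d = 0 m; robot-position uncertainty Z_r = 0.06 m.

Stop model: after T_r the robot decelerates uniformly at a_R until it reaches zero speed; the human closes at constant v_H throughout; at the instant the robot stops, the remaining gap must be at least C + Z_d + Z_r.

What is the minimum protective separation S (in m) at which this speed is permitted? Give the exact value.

S_min = 77/75 m = 1.0267 m

T_s = v_R/a_R = (1/2)/(3/2) = 0.3333 s
reaction-phase robot travel = 0.5000·0.3000 = 0.1500 m
braking distance = 0.5000²/(2·1.5000) = 0.0833 m
person approaches 1.0000·(0.3000+0.3333) = 0.6333 m
margins: 0.1000+0.0000+0.0600 = 0.1600 m
S_min ≈ 0.1500+0.0833+0.6333+0.1600  ⇒  S_min = 77/75 m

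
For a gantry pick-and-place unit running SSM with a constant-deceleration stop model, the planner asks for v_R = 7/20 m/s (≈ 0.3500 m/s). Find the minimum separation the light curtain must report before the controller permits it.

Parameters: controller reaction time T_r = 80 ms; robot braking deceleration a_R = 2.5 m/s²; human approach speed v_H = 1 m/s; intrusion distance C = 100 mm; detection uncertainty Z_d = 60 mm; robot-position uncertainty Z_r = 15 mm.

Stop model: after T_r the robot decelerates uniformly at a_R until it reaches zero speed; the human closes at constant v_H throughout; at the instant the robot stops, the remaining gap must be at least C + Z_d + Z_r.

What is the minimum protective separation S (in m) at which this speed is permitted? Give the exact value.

T_s = v_R/a_R = (7/20)/(5/2) = 0.1400 s
robot covers v_R·T_r = 0.3500·0.0800 = 0.0280 m before braking
braking distance = 0.3500²/(2·2.5000) = 0.0245 m
person approaches 1.0000·(0.0800+0.1400) = 0.2200 m
margins: 0.1000+0.0600+0.0150 = 0.1750 m
S_min ≈ 0.0280+0.0245+0.2200+0.1750  ⇒  S_min = 179/400 m

S_min = 179/400 m = 0.4475 m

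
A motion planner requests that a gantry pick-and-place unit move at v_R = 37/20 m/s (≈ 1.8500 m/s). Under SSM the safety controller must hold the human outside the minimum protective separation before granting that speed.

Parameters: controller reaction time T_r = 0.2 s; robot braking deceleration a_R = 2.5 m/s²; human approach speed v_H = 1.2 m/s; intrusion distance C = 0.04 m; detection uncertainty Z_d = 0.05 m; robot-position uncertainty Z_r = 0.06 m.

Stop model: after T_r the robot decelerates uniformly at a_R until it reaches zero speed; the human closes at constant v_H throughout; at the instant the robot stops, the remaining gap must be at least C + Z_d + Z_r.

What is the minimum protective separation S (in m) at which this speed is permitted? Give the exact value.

S_min = 933/400 m = 2.3325 m

stop time T_s = (37/20)/(5/2) = 0.7400 s
reaction-phase robot travel = 1.8500·0.2000 = 0.3700 m
robot under decel: 1.8500²/(2·2.5000) = 0.6845 m
human closes 1.2000·0.9400 = 1.1280 m
C+Z_d+Z_r = 0.0400+0.0500+0.0600 = 0.1500 m
S_min ≈ 0.3700+0.6845+1.1280+0.1500  ⇒  S_min = 933/400 m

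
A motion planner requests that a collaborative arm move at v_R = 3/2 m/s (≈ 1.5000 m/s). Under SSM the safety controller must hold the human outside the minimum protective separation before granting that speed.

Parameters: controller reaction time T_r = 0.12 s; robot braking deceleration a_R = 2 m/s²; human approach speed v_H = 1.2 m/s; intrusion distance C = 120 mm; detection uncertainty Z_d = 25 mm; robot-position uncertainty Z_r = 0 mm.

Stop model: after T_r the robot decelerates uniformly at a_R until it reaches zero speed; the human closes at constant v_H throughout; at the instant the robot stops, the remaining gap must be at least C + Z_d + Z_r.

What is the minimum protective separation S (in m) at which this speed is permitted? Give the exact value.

S_min = 3863/2000 m = 1.9315 m

stop time T_s = (3/2)/2 = 0.7500 s
robot covers v_R·T_r = 1.5000·0.1200 = 0.1800 m before braking
robot covers 1.5000·0.7500 − ½·2.0000·0.7500² = 0.5625 m while stopping
human closes 1.2000·0.8700 = 1.0440 m
residual clearance needed = 0.1200+0.0250+0.0000 = 0.1450 m
S_min ≈ 0.1800+0.5625+1.0440+0.1450  ⇒  S_min = 3863/2000 m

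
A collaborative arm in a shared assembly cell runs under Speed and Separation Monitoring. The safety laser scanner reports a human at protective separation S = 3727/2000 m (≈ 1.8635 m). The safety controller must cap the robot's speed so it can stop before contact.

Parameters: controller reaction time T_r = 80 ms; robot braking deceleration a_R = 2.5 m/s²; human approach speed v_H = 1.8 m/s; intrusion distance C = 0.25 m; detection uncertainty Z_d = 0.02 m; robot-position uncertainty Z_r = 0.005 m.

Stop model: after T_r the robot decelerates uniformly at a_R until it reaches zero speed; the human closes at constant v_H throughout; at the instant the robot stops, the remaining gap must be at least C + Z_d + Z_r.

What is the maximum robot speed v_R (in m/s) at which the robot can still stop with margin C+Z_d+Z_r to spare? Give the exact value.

collect terms ⇒ (1/5)·v_R² + (4/5)·v_R + (-2889/2000) = 0
  disc = (4/5)² − 4·(1/5)·(-2889/2000) = 4489/2500 ; √disc = 67/50
  v_R = (−(4/5) + 67/50) / (2·(1/5)) = 27/20 m/s
check:
braking lasts T_s = (27/20)/(5/2) = 0.5400 s
robot covers v_R·T_r = 1.3500·0.0800 = 0.1080 m before braking
braking distance = 1.3500²/(2·2.5000) = 0.3645 m
human over T_r+T_s: 1.8000·(0.0800+0.5400) = 1.1160 m
margins: 0.2500+0.0200+0.0050 = 0.2750 m
sum ≈ 0.1080+0.3645+1.1160+0.2750 ≈ 1.8635 m = S ✓

v_R_max = 27/20 m/s = 1.3500 m/s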